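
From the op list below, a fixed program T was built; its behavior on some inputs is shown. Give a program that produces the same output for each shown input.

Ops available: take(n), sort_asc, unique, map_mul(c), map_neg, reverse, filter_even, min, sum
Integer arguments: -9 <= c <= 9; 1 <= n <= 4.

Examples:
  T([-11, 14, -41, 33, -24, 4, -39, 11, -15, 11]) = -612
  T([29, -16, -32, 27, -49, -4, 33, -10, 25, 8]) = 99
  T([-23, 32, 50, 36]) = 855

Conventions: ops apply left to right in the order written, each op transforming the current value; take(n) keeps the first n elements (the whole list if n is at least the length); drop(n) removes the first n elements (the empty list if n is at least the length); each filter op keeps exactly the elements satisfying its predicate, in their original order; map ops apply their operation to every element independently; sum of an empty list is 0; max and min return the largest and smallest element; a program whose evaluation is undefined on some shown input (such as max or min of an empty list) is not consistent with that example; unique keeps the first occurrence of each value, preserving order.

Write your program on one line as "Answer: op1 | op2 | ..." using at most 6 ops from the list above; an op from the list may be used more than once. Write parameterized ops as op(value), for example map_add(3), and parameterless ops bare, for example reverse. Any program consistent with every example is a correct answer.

map_neg | unique | map_mul(-9) | sort_asc | sum

Check, running the answer program on each example:
  [-11, 14, -41, 33, -24, 4, -39, 11, -15, 11] -> [11, -14, 41, -33, 24, -4, 39, -11, 15, -11] -> [11, -14, 41, -33, 24, -4, 39, -11, 15] -> [-99, 126, -369, 297, -216, 36, -351, 99, -135] -> [-369, -351, -216, -135, -99, 36, 99, 126, 297] -> -612
  [29, -16, -32, 27, -49, -4, 33, -10, 25, 8] -> [-29, 16, 32, -27, 49, 4, -33, 10, -25, -8] -> [-29, 16, 32, -27, 49, 4, -33, 10, -25, -8] -> [261, -144, -288, 243, -441, -36, 297, -90, 225, 72] -> [-441, -288, -144, -90, -36, 72, 225, 243, 261, 297] -> 99
  [-23, 32, 50, 36] -> [23, -32, -50, -36] -> [23, -32, -50, -36] -> [-207, 288, 450, 324] -> [-207, 288, 324, 450] -> 855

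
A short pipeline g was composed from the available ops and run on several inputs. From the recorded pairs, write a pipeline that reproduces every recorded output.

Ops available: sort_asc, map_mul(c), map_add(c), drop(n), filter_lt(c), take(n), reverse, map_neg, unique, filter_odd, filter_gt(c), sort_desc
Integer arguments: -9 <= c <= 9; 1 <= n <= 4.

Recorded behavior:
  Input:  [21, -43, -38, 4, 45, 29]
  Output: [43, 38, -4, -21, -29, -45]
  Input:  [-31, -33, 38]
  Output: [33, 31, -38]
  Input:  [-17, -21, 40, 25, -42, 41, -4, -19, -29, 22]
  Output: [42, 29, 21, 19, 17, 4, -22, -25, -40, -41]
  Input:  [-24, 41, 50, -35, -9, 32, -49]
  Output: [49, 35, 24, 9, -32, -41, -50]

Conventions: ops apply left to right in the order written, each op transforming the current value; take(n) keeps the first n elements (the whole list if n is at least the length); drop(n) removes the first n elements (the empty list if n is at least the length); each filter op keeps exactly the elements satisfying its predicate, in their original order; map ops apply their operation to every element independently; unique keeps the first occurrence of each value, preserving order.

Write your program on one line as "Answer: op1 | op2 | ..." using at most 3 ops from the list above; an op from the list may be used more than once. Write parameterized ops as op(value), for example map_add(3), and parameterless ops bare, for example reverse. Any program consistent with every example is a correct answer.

map_neg | sort_desc

Check, running the answer program on each example:
  [21, -43, -38, 4, 45, 29] -> [-21, 43, 38, -4, -45, -29] -> [43, 38, -4, -21, -29, -45]
  [-31, -33, 38] -> [31, 33, -38] -> [33, 31, -38]
  [-17, -21, 40, 25, -42, 41, -4, -19, -29, 22] -> [17, 21, -40, -25, 42, -41, 4, 19, 29, -22] -> [42, 29, 21, 19, 17, 4, -22, -25, -40, -41]
  [-24, 41, 50, -35, -9, 32, -49] -> [24, -41, -50, 35, 9, -32, 49] -> [49, 35, 24, 9, -32, -41, -50]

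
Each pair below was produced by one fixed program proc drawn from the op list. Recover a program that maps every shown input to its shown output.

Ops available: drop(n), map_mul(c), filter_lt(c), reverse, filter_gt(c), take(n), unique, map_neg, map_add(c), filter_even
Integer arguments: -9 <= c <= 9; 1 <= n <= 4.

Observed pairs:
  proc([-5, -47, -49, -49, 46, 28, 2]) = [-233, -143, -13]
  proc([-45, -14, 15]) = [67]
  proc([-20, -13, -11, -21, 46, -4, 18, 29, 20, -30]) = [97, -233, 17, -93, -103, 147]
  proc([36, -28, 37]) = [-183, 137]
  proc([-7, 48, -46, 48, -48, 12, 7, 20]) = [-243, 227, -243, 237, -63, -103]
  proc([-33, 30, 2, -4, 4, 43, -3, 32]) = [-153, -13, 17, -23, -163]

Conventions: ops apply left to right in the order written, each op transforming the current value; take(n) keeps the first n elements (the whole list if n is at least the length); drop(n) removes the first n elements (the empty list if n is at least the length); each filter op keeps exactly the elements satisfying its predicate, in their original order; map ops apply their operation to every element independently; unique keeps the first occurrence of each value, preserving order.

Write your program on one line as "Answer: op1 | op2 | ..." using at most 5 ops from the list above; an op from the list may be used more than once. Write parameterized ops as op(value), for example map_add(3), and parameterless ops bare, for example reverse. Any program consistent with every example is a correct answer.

map_mul(-5) | filter_even | map_add(3) | map_add(-6)

Check, running the answer program on each example:
  [-5, -47, -49, -49, 46, 28, 2] -> [25, 235, 245, 245, -230, -140, -10] -> [-230, -140, -10] -> [-227, -137, -7] -> [-233, -143, -13]
  [-45, -14, 15] -> [225, 70, -75] -> [70] -> [73] -> [67]
  [-20, -13, -11, -21, 46, -4, 18, 29, 20, -30] -> [100, 65, 55, 105, -230, 20, -90, -145, -100, 150] -> [100, -230, 20, -90, -100, 150] -> [103, -227, 23, -87, -97, 153] -> [97, -233, 17, -93, -103, 147]
  [36, -28, 37] -> [-180, 140, -185] -> [-180, 140] -> [-177, 143] -> [-183, 137]
  [-7, 48, -46, 48, -48, 12, 7, 20] -> [35, -240, 230, -240, 240, -60, -35, -100] -> [-240, 230, -240, 240, -60, -100] -> [-237, 233, -237, 243, -57, -97] -> [-243, 227, -243, 237, -63, -103]
  [-33, 30, 2, -4, 4, 43, -3, 32] -> [165, -150, -10, 20, -20, -215, 15, -160] -> [-150, -10, 20, -20, -160] -> [-147, -7, 23, -17, -157] -> [-153, -13, 17, -23, -163]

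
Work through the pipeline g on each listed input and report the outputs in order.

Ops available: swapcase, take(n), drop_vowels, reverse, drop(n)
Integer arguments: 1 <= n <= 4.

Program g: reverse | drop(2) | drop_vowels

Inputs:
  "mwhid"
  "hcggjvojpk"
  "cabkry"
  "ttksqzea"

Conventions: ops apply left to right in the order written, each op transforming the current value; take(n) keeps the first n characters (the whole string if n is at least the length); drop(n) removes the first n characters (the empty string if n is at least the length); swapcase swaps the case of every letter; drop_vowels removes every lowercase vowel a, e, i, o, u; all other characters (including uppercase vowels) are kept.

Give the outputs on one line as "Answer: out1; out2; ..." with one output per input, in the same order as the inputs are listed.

"hwm"; "jvjggch"; "kbc"; "zqsktt"

Execution, op by op:
  "mwhid" -> "dihwm" -> "hwm" -> "hwm"
  "hcggjvojpk" -> "kpjovjggch" -> "jovjggch" -> "jvjggch"
  "cabkry" -> "yrkbac" -> "kbac" -> "kbc"
  "ttksqzea" -> "aezqsktt" -> "zqsktt" -> "zqsktt"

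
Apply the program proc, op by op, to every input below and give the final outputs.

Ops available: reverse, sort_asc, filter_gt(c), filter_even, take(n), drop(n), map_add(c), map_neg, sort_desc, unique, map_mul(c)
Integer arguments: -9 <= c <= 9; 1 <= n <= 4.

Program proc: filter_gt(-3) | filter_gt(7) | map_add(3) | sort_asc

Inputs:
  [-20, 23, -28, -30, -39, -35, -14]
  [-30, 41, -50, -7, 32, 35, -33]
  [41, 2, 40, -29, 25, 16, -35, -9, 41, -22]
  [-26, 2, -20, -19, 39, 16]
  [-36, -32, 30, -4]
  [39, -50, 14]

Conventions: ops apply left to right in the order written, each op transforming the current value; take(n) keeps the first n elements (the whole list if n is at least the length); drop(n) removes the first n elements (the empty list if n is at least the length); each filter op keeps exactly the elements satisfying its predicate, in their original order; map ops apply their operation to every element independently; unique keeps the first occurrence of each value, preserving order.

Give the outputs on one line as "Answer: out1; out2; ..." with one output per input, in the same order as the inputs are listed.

[26]; [35, 38, 44]; [19, 28, 43, 44, 44]; [19, 42]; [33]; [17, 42]

Execution, op by op:
  [-20, 23, -28, -30, -39, -35, -14] -> [23] -> [23] -> [26] -> [26]
  [-30, 41, -50, -7, 32, 35, -33] -> [41, 32, 35] -> [41, 32, 35] -> [44, 35, 38] -> [35, 38, 44]
  [41, 2, 40, -29, 25, 16, -35, -9, 41, -22] -> [41, 2, 40, 25, 16, 41] -> [41, 40, 25, 16, 41] -> [44, 43, 28, 19, 44] -> [19, 28, 43, 44, 44]
  [-26, 2, -20, -19, 39, 16] -> [2, 39, 16] -> [39, 16] -> [42, 19] -> [19, 42]
  [-36, -32, 30, -4] -> [30] -> [30] -> [33] -> [33]
  [39, -50, 14] -> [39, 14] -> [39, 14] -> [42, 17] -> [17, 42]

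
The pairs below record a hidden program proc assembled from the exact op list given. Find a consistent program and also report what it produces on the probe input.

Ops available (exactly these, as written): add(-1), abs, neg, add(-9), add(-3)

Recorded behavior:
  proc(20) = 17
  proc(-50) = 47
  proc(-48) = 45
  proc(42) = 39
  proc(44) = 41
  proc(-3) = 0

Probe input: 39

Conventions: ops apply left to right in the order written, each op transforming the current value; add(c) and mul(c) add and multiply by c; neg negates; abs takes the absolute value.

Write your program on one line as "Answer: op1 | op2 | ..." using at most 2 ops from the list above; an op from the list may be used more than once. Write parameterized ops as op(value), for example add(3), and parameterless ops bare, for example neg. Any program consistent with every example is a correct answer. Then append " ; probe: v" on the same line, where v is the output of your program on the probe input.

abs | add(-3) ; probe: 36

Check, running the answer program on each example:
  20 -> 20 -> 17
  -50 -> 50 -> 47
  -48 -> 48 -> 45
  42 -> 42 -> 39
  44 -> 44 -> 41
  -3 -> 3 -> 0
  probe: 39 -> 39 -> 36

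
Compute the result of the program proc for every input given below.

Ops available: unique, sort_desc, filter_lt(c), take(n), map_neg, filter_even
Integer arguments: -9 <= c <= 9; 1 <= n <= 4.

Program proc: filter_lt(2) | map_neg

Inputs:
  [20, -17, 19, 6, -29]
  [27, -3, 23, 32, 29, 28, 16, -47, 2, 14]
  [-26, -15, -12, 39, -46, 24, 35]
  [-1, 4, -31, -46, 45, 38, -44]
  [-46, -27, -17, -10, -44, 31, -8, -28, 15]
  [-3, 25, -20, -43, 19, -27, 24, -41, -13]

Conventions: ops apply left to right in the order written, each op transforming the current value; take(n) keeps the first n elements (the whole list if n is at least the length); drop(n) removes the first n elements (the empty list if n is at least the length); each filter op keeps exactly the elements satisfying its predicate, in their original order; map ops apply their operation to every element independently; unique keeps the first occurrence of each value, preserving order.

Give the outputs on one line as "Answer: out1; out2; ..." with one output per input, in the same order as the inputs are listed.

[17, 29]; [3, 47]; [26, 15, 12, 46]; [1, 31, 46, 44]; [46, 27, 17, 10, 44, 8, 28]; [3, 20, 43, 27, 41, 13]

Execution, op by op:
  [20, -17, 19, 6, -29] -> [-17, -29] -> [17, 29]
  [27, -3, 23, 32, 29, 28, 16, -47, 2, 14] -> [-3, -47] -> [3, 47]
  [-26, -15, -12, 39, -46, 24, 35] -> [-26, -15, -12, -46] -> [26, 15, 12, 46]
  [-1, 4, -31, -46, 45, 38, -44] -> [-1, -31, -46, -44] -> [1, 31, 46, 44]
  [-46, -27, -17, -10, -44, 31, -8, -28, 15] -> [-46, -27, -17, -10, -44, -8, -28] -> [46, 27, 17, 10, 44, 8, 28]
  [-3, 25, -20, -43, 19, -27, 24, -41, -13] -> [-3, -20, -43, -27, -41, -13] -> [3, 20, 43, 27, 41, 13]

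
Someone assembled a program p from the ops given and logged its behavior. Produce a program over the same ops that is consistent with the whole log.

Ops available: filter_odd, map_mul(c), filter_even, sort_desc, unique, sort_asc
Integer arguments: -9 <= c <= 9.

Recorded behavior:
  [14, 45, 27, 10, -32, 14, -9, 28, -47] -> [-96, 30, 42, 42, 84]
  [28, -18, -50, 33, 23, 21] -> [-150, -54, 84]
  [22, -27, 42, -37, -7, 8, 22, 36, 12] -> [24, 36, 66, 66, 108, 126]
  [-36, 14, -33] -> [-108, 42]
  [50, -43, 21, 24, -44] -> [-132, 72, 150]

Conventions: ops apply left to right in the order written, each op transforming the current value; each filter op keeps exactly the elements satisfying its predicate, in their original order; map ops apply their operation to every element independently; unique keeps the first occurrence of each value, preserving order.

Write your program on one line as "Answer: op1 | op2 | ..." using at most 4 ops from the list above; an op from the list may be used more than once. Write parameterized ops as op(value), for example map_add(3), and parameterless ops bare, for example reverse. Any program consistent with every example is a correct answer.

map_mul(3) | sort_asc | filter_even

Check, running the answer program on each example:
  [14, 45, 27, 10, -32, 14, -9, 28, -47] -> [42, 135, 81, 30, -96, 42, -27, 84, -141] -> [-141, -96, -27, 30, 42, 42, 81, 84, 135] -> [-96, 30, 42, 42, 84]
  [28, -18, -50, 33, 23, 21] -> [84, -54, -150, 99, 69, 63] -> [-150, -54, 63, 69, 84, 99] -> [-150, -54, 84]
  [22, -27, 42, -37, -7, 8, 22, 36, 12] -> [66, -81, 126, -111, -21, 24, 66, 108, 36] -> [-111, -81, -21, 24, 36, 66, 66, 108, 126] -> [24, 36, 66, 66, 108, 126]
  [-36, 14, -33] -> [-108, 42, -99] -> [-108, -99, 42] -> [-108, 42]
  [50, -43, 21, 24, -44] -> [150, -129, 63, 72, -132] -> [-132, -129, 63, 72, 150] -> [-132, 72, 150]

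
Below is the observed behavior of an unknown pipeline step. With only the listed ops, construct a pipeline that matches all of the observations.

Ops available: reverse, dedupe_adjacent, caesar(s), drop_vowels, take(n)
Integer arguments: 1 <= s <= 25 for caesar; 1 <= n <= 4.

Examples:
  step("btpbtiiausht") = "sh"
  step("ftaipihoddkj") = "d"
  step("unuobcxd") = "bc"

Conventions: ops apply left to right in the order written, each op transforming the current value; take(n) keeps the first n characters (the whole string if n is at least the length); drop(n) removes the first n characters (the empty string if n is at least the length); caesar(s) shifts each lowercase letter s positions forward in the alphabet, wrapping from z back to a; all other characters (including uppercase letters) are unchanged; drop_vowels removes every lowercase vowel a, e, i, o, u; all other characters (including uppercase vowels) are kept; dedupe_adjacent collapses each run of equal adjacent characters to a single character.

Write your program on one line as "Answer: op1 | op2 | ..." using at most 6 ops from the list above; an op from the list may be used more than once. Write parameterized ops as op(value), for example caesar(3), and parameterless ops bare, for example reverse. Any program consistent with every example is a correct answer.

reverse | take(4) | drop_vowels | reverse | take(2) | dedupe_adjacent

Check, running the answer program on each example:
  "btpbtiiausht" -> "thsuaiitbptb" -> "thsu" -> "ths" -> "sht" -> "sh" -> "sh"
  "ftaipihoddkj" -> "jkddohipiatf" -> "jkdd" -> "jkdd" -> "ddkj" -> "dd" -> "d"
  "unuobcxd" -> "dxcbounu" -> "dxcb" -> "dxcb" -> "bcxd" -> "bc" -> "bc"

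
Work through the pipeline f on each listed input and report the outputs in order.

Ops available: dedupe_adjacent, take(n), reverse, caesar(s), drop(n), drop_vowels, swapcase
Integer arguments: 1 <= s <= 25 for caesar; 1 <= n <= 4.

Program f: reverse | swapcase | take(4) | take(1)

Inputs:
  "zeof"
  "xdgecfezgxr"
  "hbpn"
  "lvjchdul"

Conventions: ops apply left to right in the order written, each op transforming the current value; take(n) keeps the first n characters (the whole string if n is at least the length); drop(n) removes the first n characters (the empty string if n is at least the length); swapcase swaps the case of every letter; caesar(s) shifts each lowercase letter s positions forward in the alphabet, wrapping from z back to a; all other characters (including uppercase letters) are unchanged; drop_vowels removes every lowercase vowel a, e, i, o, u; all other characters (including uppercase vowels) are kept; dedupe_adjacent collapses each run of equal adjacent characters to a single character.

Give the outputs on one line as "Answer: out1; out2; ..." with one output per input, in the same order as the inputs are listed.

Execution, op by op:
  "zeof" -> "foez" -> "FOEZ" -> "FOEZ" -> "F"
  "xdgecfezgxr" -> "rxgzefcegdx" -> "RXGZEFCEGDX" -> "RXGZ" -> "R"
  "hbpn" -> "npbh" -> "NPBH" -> "NPBH" -> "N"
  "lvjchdul" -> "ludhcjvl" -> "LUDHCJVL" -> "LUDH" -> "L"

"F"; "R"; "N"; "L"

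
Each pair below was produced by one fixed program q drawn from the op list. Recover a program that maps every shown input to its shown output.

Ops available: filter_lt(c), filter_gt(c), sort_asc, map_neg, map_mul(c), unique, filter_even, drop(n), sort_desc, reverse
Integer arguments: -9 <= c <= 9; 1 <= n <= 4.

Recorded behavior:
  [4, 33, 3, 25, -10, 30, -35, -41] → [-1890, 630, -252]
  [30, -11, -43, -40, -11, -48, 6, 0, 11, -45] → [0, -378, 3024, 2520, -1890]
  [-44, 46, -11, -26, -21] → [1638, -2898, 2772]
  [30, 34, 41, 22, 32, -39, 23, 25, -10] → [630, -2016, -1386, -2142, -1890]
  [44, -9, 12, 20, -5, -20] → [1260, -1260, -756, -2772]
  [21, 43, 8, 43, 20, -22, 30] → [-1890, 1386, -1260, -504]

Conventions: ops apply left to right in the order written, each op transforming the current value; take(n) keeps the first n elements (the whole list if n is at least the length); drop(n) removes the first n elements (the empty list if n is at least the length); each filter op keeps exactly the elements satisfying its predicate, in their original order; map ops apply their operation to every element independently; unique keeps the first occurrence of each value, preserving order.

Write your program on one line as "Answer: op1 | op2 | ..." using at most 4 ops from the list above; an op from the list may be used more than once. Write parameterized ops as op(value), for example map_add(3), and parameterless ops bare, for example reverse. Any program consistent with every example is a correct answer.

map_mul(-7) | reverse | map_mul(9) | filter_even

Check, running the answer program on each example:
  [4, 33, 3, 25, -10, 30, -35, -41] -> [-28, -231, -21, -175, 70, -210, 245, 287] -> [287, 245, -210, 70, -175, -21, -231, -28] -> [2583, 2205, -1890, 630, -1575, -189, -2079, -252] -> [-1890, 630, -252]
  [30, -11, -43, -40, -11, -48, 6, 0, 11, -45] -> [-210, 77, 301, 280, 77, 336, -42, 0, -77, 315] -> [315, -77, 0, -42, 336, 77, 280, 301, 77, -210] -> [2835, -693, 0, -378, 3024, 693, 2520, 2709, 693, -1890] -> [0, -378, 3024, 2520, -1890]
  [-44, 46, -11, -26, -21] -> [308, -322, 77, 182, 147] -> [147, 182, 77, -322, 308] -> [1323, 1638, 693, -2898, 2772] -> [1638, -2898, 2772]
  [30, 34, 41, 22, 32, -39, 23, 25, -10] -> [-210, -238, -287, -154, -224, 273, -161, -175, 70] -> [70, -175, -161, 273, -224, -154, -287, -238, -210] -> [630, -1575, -1449, 2457, -2016, -1386, -2583, -2142, -1890] -> [630, -2016, -1386, -2142, -1890]
  [44, -9, 12, 20, -5, -20] -> [-308, 63, -84, -140, 35, 140] -> [140, 35, -140, -84, 63, -308] -> [1260, 315, -1260, -756, 567, -2772] -> [1260, -1260, -756, -2772]
  [21, 43, 8, 43, 20, -22, 30] -> [-147, -301, -56, -301, -140, 154, -210] -> [-210, 154, -140, -301, -56, -301, -147] -> [-1890, 1386, -1260, -2709, -504, -2709, -1323] -> [-1890, 1386, -1260, -504]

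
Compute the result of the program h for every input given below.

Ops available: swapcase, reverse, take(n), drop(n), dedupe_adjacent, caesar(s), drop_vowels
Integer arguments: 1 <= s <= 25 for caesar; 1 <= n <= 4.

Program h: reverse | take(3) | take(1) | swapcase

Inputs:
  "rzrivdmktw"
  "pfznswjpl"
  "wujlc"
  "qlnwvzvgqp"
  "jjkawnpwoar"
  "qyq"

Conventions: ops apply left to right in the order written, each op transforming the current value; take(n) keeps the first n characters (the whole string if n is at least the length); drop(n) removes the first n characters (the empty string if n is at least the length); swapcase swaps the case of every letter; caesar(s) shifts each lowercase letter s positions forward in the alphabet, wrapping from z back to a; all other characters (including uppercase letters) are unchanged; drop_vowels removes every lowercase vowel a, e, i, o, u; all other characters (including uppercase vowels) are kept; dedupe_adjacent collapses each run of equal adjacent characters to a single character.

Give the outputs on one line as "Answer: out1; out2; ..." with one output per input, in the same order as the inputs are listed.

Execution, op by op:
  "rzrivdmktw" -> "wtkmdvirzr" -> "wtk" -> "w" -> "W"
  "pfznswjpl" -> "lpjwsnzfp" -> "lpj" -> "l" -> "L"
  "wujlc" -> "cljuw" -> "clj" -> "c" -> "C"
  "qlnwvzvgqp" -> "pqgvzvwnlq" -> "pqg" -> "p" -> "P"
  "jjkawnpwoar" -> "raowpnwakjj" -> "rao" -> "r" -> "R"
  "qyq" -> "qyq" -> "qyq" -> "q" -> "Q"

"W"; "L"; "C"; "P"; "R"; "Q"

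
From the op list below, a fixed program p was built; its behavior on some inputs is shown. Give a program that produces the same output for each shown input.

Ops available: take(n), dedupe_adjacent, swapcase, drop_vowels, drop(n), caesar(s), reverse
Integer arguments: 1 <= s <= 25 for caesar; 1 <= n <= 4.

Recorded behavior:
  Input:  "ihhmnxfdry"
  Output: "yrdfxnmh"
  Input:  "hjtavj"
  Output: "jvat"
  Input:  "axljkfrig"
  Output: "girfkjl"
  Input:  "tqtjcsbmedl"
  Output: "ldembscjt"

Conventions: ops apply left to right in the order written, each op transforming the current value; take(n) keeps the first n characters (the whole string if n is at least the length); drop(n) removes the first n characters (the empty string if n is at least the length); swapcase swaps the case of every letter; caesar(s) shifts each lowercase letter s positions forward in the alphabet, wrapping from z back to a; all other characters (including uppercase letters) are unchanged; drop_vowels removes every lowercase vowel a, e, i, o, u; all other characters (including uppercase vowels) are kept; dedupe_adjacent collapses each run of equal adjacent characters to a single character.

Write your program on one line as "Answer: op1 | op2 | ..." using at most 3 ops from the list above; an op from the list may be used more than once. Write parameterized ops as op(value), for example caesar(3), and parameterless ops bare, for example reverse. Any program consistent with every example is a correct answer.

drop(2) | reverse

Check, running the answer program on each example:
  "ihhmnxfdry" -> "hmnxfdry" -> "yrdfxnmh"
  "hjtavj" -> "tavj" -> "jvat"
  "axljkfrig" -> "ljkfrig" -> "girfkjl"
  "tqtjcsbmedl" -> "tjcsbmedl" -> "ldembscjt"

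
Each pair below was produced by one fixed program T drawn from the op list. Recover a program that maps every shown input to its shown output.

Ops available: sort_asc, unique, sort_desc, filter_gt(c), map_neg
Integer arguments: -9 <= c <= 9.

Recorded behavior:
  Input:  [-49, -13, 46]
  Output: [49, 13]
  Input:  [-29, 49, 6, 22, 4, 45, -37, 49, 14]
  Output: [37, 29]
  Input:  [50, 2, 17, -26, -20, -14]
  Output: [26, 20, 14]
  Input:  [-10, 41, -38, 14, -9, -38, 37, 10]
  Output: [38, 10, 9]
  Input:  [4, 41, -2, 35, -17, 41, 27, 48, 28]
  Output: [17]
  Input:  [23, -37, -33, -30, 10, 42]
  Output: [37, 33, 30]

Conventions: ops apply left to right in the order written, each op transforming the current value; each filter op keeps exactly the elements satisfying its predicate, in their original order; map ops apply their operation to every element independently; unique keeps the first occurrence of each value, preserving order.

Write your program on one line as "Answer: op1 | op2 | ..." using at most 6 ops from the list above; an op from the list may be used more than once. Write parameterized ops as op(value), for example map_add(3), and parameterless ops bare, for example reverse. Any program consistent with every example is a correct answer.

map_neg | sort_desc | filter_gt(-7) | unique | filter_gt(8)

Check, running the answer program on each example:
  [-49, -13, 46] -> [49, 13, -46] -> [49, 13, -46] -> [49, 13] -> [49, 13] -> [49, 13]
  [-29, 49, 6, 22, 4, 45, -37, 49, 14] -> [29, -49, -6, -22, -4, -45, 37, -49, -14] -> [37, 29, -4, -6, -14, -22, -45, -49, -49] -> [37, 29, -4, -6] -> [37, 29, -4, -6] -> [37, 29]
  [50, 2, 17, -26, -20, -14] -> [-50, -2, -17, 26, 20, 14] -> [26, 20, 14, -2, -17, -50] -> [26, 20, 14, -2] -> [26, 20, 14, -2] -> [26, 20, 14]
  [-10, 41, -38, 14, -9, -38, 37, 10] -> [10, -41, 38, -14, 9, 38, -37, -10] -> [38, 38, 10, 9, -10, -14, -37, -41] -> [38, 38, 10, 9] -> [38, 10, 9] -> [38, 10, 9]
  [4, 41, -2, 35, -17, 41, 27, 48, 28] -> [-4, -41, 2, -35, 17, -41, -27, -48, -28] -> [17, 2, -4, -27, -28, -35, -41, -41, -48] -> [17, 2, -4] -> [17, 2, -4] -> [17]
  [23, -37, -33, -30, 10, 42] -> [-23, 37, 33, 30, -10, -42] -> [37, 33, 30, -10, -23, -42] -> [37, 33, 30] -> [37, 33, 30] -> [37, 33, 30]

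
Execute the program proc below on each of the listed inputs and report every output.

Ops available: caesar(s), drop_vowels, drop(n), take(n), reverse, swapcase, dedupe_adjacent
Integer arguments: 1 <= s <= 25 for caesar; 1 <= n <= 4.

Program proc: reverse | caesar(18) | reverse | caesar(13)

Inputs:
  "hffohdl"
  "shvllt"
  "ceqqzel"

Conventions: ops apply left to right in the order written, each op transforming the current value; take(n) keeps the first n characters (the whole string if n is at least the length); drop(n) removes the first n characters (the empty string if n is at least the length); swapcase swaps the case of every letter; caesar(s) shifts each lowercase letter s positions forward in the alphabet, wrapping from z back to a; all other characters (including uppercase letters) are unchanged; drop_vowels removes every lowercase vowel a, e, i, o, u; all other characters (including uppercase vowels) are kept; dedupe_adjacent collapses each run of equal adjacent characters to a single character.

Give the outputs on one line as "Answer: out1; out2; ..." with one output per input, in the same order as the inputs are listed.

Execution, op by op:
  "hffohdl" -> "ldhoffh" -> "dvzgxxz" -> "zxxgzvd" -> "mkktmiq"
  "shvllt" -> "tllvhs" -> "lddnzk" -> "kznddl" -> "xmaqqy"
  "ceqqzel" -> "lezqqec" -> "dwriiwu" -> "uwiirwd" -> "hjvvejq"

"mkktmiq"; "xmaqqy"; "hjvvejq"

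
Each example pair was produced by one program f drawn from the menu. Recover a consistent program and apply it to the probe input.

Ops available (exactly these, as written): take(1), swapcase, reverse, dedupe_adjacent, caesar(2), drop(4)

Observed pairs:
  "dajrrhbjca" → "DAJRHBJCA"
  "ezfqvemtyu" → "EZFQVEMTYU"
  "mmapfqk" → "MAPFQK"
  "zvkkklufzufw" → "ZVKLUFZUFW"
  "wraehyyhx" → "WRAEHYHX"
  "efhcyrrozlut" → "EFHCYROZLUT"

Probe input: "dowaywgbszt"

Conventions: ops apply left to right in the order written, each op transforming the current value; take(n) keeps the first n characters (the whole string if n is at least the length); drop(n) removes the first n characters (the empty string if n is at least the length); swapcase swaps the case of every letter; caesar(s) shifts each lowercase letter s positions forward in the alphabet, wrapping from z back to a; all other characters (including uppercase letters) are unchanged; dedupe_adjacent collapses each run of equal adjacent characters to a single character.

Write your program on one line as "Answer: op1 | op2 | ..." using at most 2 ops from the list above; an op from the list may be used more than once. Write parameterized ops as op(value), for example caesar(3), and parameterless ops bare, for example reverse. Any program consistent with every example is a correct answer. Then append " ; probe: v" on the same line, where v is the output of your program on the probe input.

dedupe_adjacent | swapcase ; probe: "DOWAYWGBSZT"

Check, running the answer program on each example:
  "dajrrhbjca" -> "dajrhbjca" -> "DAJRHBJCA"
  "ezfqvemtyu" -> "ezfqvemtyu" -> "EZFQVEMTYU"
  "mmapfqk" -> "mapfqk" -> "MAPFQK"
  "zvkkklufzufw" -> "zvklufzufw" -> "ZVKLUFZUFW"
  "wraehyyhx" -> "wraehyhx" -> "WRAEHYHX"
  "efhcyrrozlut" -> "efhcyrozlut" -> "EFHCYROZLUT"
  probe: "dowaywgbszt" -> "dowaywgbszt" -> "DOWAYWGBSZT"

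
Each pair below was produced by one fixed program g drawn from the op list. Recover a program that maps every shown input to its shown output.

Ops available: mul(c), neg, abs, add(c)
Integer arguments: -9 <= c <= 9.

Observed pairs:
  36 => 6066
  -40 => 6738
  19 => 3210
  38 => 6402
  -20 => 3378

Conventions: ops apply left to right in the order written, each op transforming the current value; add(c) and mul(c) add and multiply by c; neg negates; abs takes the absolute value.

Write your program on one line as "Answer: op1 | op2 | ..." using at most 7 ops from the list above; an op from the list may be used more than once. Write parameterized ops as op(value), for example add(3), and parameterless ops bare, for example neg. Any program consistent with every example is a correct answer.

mul(-7) | abs | mul(-4) | add(-3) | neg | mul(6)

Check, running the answer program on each example:
  36 -> -252 -> 252 -> -1008 -> -1011 -> 1011 -> 6066
  -40 -> 280 -> 280 -> -1120 -> -1123 -> 1123 -> 6738
  19 -> -133 -> 133 -> -532 -> -535 -> 535 -> 3210
  38 -> -266 -> 266 -> -1064 -> -1067 -> 1067 -> 6402
  -20 -> 140 -> 140 -> -560 -> -563 -> 563 -> 3378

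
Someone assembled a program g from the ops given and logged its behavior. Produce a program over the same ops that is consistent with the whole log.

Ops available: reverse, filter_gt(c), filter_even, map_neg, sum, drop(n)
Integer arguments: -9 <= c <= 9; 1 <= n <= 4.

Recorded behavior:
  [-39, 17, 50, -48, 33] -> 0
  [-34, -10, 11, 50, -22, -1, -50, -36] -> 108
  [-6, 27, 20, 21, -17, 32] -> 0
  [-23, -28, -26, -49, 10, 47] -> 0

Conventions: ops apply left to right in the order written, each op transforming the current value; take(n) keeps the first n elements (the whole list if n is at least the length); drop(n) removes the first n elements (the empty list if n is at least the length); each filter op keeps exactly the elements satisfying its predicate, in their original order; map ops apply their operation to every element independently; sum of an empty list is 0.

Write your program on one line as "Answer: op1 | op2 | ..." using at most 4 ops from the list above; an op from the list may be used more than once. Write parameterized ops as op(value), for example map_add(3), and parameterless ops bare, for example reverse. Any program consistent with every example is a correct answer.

filter_even | map_neg | drop(3) | sum

Check, running the answer program on each example:
  [-39, 17, 50, -48, 33] -> [50, -48] -> [-50, 48] -> [] -> 0
  [-34, -10, 11, 50, -22, -1, -50, -36] -> [-34, -10, 50, -22, -50, -36] -> [34, 10, -50, 22, 50, 36] -> [22, 50, 36] -> 108
  [-6, 27, 20, 21, -17, 32] -> [-6, 20, 32] -> [6, -20, -32] -> [] -> 0
  [-23, -28, -26, -49, 10, 47] -> [-28, -26, 10] -> [28, 26, -10] -> [] -> 0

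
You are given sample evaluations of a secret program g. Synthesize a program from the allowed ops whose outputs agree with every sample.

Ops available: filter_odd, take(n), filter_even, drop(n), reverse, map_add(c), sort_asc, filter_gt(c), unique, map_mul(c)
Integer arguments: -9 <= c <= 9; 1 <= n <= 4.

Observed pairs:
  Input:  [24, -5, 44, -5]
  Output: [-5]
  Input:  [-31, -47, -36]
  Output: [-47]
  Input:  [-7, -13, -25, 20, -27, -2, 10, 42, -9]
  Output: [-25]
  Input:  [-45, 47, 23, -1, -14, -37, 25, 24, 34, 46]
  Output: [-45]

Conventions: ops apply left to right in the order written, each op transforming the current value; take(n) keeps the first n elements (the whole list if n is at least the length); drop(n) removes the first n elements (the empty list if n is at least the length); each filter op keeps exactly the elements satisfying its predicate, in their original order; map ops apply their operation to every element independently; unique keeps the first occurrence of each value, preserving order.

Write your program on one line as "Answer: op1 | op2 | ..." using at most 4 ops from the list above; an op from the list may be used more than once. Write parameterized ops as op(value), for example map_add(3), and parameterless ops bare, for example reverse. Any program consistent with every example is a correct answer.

take(4) | sort_asc | take(1)

Check, running the answer program on each example:
  [24, -5, 44, -5] -> [24, -5, 44, -5] -> [-5, -5, 24, 44] -> [-5]
  [-31, -47, -36] -> [-31, -47, -36] -> [-47, -36, -31] -> [-47]
  [-7, -13, -25, 20, -27, -2, 10, 42, -9] -> [-7, -13, -25, 20] -> [-25, -13, -7, 20] -> [-25]
  [-45, 47, 23, -1, -14, -37, 25, 24, 34, 46] -> [-45, 47, 23, -1] -> [-45, -1, 23, 47] -> [-45]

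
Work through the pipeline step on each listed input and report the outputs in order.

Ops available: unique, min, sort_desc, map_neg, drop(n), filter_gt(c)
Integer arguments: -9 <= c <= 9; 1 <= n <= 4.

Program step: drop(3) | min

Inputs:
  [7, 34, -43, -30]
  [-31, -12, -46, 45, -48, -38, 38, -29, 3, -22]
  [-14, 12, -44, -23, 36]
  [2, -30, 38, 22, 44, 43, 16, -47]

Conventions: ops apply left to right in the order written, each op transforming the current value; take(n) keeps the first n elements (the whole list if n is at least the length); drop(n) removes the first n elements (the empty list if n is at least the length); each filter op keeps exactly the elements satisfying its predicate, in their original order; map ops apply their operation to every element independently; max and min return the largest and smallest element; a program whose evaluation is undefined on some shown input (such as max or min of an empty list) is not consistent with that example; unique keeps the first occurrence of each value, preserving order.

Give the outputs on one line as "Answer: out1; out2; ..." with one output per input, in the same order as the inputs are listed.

Execution, op by op:
  [7, 34, -43, -30] -> [-30] -> -30
  [-31, -12, -46, 45, -48, -38, 38, -29, 3, -22] -> [45, -48, -38, 38, -29, 3, -22] -> -48
  [-14, 12, -44, -23, 36] -> [-23, 36] -> -23
  [2, -30, 38, 22, 44, 43, 16, -47] -> [22, 44, 43, 16, -47] -> -47

-30; -48; -23; -47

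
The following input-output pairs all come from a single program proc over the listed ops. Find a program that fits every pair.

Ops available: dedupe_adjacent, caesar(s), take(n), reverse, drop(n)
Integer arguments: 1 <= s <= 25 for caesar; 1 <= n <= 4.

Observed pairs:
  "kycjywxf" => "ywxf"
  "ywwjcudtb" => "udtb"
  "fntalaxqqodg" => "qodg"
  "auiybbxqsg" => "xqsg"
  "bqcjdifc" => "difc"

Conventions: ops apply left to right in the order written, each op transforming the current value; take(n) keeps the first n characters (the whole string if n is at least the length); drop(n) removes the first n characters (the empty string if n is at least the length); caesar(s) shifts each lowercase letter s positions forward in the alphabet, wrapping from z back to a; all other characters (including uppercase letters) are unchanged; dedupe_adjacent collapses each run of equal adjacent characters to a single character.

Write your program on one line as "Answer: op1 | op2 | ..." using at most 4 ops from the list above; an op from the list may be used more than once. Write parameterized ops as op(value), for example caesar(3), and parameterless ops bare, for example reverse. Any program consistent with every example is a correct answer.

reverse | take(4) | reverse

Check, running the answer program on each example:
  "kycjywxf" -> "fxwyjcyk" -> "fxwy" -> "ywxf"
  "ywwjcudtb" -> "btducjwwy" -> "btdu" -> "udtb"
  "fntalaxqqodg" -> "gdoqqxalatnf" -> "gdoq" -> "qodg"
  "auiybbxqsg" -> "gsqxbbyiua" -> "gsqx" -> "xqsg"
  "bqcjdifc" -> "cfidjcqb" -> "cfid" -> "difc"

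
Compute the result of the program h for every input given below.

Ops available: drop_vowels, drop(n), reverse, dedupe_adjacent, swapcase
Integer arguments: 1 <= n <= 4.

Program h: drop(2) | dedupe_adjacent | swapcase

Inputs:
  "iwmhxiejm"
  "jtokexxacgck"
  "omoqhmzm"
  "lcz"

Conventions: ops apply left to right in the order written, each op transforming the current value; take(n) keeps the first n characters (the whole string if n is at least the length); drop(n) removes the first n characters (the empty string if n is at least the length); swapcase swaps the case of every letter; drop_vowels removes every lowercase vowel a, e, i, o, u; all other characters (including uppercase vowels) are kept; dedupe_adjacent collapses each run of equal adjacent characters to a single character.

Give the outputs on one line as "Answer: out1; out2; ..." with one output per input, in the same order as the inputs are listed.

Execution, op by op:
  "iwmhxiejm" -> "mhxiejm" -> "mhxiejm" -> "MHXIEJM"
  "jtokexxacgck" -> "okexxacgck" -> "okexacgck" -> "OKEXACGCK"
  "omoqhmzm" -> "oqhmzm" -> "oqhmzm" -> "OQHMZM"
  "lcz" -> "z" -> "z" -> "Z"

"MHXIEJM"; "OKEXACGCK"; "OQHMZM"; "Z"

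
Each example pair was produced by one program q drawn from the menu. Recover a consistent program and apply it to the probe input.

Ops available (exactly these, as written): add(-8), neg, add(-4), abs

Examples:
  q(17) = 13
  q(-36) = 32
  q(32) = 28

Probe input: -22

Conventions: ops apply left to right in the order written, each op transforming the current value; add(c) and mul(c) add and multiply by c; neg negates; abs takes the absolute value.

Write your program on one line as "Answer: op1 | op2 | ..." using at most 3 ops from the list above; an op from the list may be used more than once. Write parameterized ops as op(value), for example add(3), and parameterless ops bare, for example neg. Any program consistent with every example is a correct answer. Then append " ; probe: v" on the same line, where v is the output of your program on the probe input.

abs | add(-4) ; probe: 18

Check, running the answer program on each example:
  17 -> 17 -> 13
  -36 -> 36 -> 32
  32 -> 32 -> 28
  probe: -22 -> 22 -> 18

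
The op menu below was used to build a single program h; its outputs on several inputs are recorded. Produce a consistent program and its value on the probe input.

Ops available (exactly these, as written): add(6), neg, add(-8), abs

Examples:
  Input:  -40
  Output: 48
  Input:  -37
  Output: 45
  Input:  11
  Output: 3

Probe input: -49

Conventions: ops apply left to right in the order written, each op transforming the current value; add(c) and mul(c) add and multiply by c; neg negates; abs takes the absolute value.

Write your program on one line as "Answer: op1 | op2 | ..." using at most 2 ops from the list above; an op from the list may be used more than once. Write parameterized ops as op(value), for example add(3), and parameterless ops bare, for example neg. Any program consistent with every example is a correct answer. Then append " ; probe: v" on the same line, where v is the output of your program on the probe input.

add(-8) | abs ; probe: 57

Check, running the answer program on each example:
  -40 -> -48 -> 48
  -37 -> -45 -> 45
  11 -> 3 -> 3
  probe: -49 -> -57 -> 57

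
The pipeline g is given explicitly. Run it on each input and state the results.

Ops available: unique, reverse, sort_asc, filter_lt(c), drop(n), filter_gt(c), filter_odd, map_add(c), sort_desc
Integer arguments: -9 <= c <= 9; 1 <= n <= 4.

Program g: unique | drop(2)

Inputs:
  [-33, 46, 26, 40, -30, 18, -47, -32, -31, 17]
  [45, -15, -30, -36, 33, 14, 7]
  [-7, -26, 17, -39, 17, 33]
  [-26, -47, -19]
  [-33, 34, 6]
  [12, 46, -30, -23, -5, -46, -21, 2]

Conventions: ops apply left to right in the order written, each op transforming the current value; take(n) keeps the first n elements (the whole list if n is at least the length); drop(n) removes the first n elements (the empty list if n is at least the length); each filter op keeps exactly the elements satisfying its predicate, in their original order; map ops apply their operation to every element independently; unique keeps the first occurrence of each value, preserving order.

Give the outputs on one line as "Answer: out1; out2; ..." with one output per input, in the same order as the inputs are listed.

Execution, op by op:
  [-33, 46, 26, 40, -30, 18, -47, -32, -31, 17] -> [-33, 46, 26, 40, -30, 18, -47, -32, -31, 17] -> [26, 40, -30, 18, -47, -32, -31, 17]
  [45, -15, -30, -36, 33, 14, 7] -> [45, -15, -30, -36, 33, 14, 7] -> [-30, -36, 33, 14, 7]
  [-7, -26, 17, -39, 17, 33] -> [-7, -26, 17, -39, 33] -> [17, -39, 33]
  [-26, -47, -19] -> [-26, -47, -19] -> [-19]
  [-33, 34, 6] -> [-33, 34, 6] -> [6]
  [12, 46, -30, -23, -5, -46, -21, 2] -> [12, 46, -30, -23, -5, -46, -21, 2] -> [-30, -23, -5, -46, -21, 2]

[26, 40, -30, 18, -47, -32, -31, 17]; [-30, -36, 33, 14, 7]; [17, -39, 33]; [-19]; [6]; [-30, -23, -5, -46, -21, 2]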